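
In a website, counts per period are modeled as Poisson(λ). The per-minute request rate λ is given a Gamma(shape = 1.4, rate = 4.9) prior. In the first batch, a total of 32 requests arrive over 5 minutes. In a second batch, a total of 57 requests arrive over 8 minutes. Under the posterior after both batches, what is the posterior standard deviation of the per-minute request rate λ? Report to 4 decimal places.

With a Gamma(shape α, rate β) prior, the Poisson likelihood is conjugate: the posterior is Gamma(α + ΣXᵢ, β + n).
After batch 1: Gamma(α+S, β+n) = Gamma(1.4+32, 4.9+5) = Gamma(33.4, 9.9).
After batch 2: Gamma(α+S, β+n) = Gamma(33.4+57, 9.9+8) = Gamma(90.4, 17.9).
SD = √α/β = √90.4/17.9 = 0.5312.

0.5312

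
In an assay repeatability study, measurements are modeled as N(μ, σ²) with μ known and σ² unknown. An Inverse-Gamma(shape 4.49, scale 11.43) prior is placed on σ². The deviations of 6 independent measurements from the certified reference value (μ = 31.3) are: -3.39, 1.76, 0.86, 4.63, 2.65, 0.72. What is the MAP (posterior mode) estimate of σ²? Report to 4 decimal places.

With known mean μ and an Inverse-Gamma(α, β) prior on σ², the Normal likelihood is conjugate: posterior is Inv-Gamma(α + n/2, β + Σ(xᵢ−μ)²/2).
Σ(xᵢ−μ)² = (-3.39)² + (1.76)² + (0.86)² + (4.63)² + (2.65)² + (0.72)² = 44.3071.
Posterior: Inv-Gamma(4.49 + 6/2, 11.43 + 44.3071/2) = Inv-Gamma(7.49, 33.58355).
Mode = β/(α+1) = 33.58355/8.49 = 3.9557.

3.9557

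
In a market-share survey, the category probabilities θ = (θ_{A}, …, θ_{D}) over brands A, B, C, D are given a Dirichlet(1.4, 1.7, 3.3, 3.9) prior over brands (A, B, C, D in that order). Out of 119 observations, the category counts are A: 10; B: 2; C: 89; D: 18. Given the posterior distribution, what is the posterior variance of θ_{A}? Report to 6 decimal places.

The Dirichlet prior is conjugate to the Multinomial likelihood: each posterior αⱼ = prior αⱼ + observed count nⱼ.
Posterior concentration: (11.4, 3.7, 92.3, 21.9), total = 129.3.
Var[θ_j] = α_j(Σα−α_j)/((Σα)²(Σα+1)) = 11.4·117.9/(129.3²·130.3) = 0.000617.

0.000617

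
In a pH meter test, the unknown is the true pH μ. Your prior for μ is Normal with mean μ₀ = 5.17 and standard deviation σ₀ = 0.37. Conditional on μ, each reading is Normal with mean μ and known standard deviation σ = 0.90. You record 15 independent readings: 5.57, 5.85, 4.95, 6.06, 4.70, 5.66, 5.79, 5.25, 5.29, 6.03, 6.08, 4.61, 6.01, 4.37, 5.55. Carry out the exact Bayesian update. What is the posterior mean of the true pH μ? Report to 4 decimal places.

For Normal data with known variance σ², a Normal(μ₀, σ₀²) prior on μ is conjugate. Posterior precision = 1/σ₀² + n/σ²; posterior mean is the precision-weighted average of μ₀ and x̄.
Σxᵢ = 5.57 + 5.85 + 4.95 + 6.06 + 4.70 + 5.66 + 5.79 + 5.25 + 5.29 + 6.03 + 6.08 + 4.61 + 6.01 + 4.37 + 5.55 = 81.77, so n·x̄ = 81.77.
σ₀² = 0.37² = 0.1369, σ² = 0.90² = 0.81; σ² + n·σ₀² = 0.81 + 15·0.1369 = 2.8635.
Posterior mean = (μ₀/σ₀² + n·x̄/σ²)/(1/σ₀² + n/σ²) = (σ²·μ₀ + σ₀²·n·x̄)/(σ² + n·σ₀²) = (0.81·5.17 + 0.1369·81.77)/2.8635 = 15.382013/2.8635 = 5.3718.

5.3718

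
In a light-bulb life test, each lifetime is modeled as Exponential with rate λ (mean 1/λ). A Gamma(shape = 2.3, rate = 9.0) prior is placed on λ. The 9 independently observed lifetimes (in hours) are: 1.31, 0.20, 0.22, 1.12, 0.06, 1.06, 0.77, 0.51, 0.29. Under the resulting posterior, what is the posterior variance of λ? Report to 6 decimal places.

0.053450

With a Gamma(shape α, rate β) prior on the exponential rate λ, the posterior after n observations with total T = Σxᵢ is Gamma(α+n, β+T).
Sum of observations T = 5.54 hours; n = 9.
Posterior: Gamma(2.3+9, 9.0+5.54) = Gamma(11.3, 14.54).
Var = α/β² = 0.053450.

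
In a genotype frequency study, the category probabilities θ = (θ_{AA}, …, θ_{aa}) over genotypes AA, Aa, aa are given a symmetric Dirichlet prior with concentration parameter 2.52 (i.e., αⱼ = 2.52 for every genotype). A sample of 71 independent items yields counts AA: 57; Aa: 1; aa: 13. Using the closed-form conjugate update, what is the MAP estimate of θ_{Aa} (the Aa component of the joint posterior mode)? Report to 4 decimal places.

The Dirichlet prior is conjugate to the Multinomial likelihood: each posterior αⱼ = prior αⱼ + observed count nⱼ.
Posterior concentration: (59.52, 3.52, 15.52), total = 78.56.
Joint mode component: (α_{Aa}−1)/(Σα−K) = 2.52/75.56 = 0.0334.

0.0334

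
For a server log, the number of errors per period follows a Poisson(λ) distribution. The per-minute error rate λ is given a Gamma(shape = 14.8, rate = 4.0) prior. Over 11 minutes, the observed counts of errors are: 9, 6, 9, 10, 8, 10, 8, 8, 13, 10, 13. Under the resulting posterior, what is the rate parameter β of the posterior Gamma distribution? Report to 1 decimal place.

15.0

With a Gamma(shape α, rate β) prior, the Poisson likelihood is conjugate: the posterior is Gamma(α + ΣXᵢ, β + n).
Sum of counts S = 104 over n = 11 minutes.
Posterior: Gamma(α+S, β+n) = Gamma(14.8+104, 4.0+11) = Gamma(118.8, 15.0).
Posterior β = 15.0.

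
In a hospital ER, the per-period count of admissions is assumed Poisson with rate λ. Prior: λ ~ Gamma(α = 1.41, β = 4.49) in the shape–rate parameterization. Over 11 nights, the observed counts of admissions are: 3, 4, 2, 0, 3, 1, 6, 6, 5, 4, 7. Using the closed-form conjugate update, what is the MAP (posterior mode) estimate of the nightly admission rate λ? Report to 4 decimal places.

2.6733

With a Gamma(shape α, rate β) prior, the Poisson likelihood is conjugate: the posterior is Gamma(α + ΣXᵢ, β + n).
Sum of counts S = 41 over n = 11 nights.
Posterior: Gamma(α+S, β+n) = Gamma(1.41+41, 4.49+11) = Gamma(42.41, 15.49).
Mode of Gamma(α,β) for α≥1 is (α−1)/β = 41.41/15.49 = 2.6733.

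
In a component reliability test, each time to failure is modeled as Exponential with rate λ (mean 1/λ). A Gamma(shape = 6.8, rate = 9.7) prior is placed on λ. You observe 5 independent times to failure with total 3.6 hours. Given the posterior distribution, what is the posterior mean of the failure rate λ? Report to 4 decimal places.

With a Gamma(shape α, rate β) prior on the exponential rate λ, the posterior after n observations with total T = Σxᵢ is Gamma(α+n, β+T).
Posterior: Gamma(6.8+5, 9.7+3.6) = Gamma(11.8, 13.3).
Posterior mean of λ = α/β = 11.8/13.3 = 0.8872.

0.8872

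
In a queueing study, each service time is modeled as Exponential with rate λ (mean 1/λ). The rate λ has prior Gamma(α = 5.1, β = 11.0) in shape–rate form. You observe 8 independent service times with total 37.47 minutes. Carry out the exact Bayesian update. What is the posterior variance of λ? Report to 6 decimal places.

With a Gamma(shape α, rate β) prior on the exponential rate λ, the posterior after n observations with total T = Σxᵢ is Gamma(α+n, β+T).
Posterior: Gamma(5.1+8, 11.0+37.47) = Gamma(13.1, 48.47).
Var = α/β² = 0.005576.

0.005576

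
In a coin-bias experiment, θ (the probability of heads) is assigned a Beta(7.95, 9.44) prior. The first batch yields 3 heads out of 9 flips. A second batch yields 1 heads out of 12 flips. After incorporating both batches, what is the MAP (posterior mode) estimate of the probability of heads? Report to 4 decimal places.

0.3009

The Beta prior is conjugate to a Binomial/Bernoulli likelihood; the update adds successes to α and failures to β.
After batch 1: Beta(7.95+3, 9.44+6) = Beta(10.95, 15.44).
After batch 2: Beta(10.95+1, 15.44+11) = Beta(11.95, 26.44).
Mode of Beta(a,b) for a,b>1 is (a−1)/(a+b−2) = 10.95/36.39 = 0.3009.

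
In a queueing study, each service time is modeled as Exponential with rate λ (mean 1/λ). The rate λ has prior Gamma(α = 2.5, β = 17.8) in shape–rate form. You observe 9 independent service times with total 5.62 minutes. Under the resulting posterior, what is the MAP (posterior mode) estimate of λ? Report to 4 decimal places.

0.4483

With a Gamma(shape α, rate β) prior on the exponential rate λ, the posterior after n observations with total T = Σxᵢ is Gamma(α+n, β+T).
Posterior: Gamma(2.5+9, 17.8+5.62) = Gamma(11.5, 23.42).
Mode = (α−1)/β = 0.4483.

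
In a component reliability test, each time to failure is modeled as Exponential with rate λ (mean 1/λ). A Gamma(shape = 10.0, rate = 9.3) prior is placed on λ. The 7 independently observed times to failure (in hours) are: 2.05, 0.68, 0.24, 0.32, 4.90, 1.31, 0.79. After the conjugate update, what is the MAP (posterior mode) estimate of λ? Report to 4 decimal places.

With a Gamma(shape α, rate β) prior on the exponential rate λ, the posterior after n observations with total T = Σxᵢ is Gamma(α+n, β+T).
Sum of observations T = 10.29 hours; n = 7.
Posterior: Gamma(10.0+7, 9.3+10.29) = Gamma(17.0, 19.59).
Mode = (α−1)/β = 0.8167.

0.8167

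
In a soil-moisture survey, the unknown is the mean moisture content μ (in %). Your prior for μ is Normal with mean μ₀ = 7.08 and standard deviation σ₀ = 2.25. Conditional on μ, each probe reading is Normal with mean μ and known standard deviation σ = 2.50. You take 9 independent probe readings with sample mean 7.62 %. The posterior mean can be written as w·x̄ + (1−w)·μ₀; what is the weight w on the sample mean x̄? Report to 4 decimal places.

For Normal data with known variance σ², a Normal(μ₀, σ₀²) prior on μ is conjugate. Posterior precision = 1/σ₀² + n/σ²; posterior mean is the precision-weighted average of μ₀ and x̄.
σ₀² = 2.25² = 5.0625, σ² = 2.50² = 6.25. Prior precision 1/σ₀² = 1/5.0625; data precision n/σ² = 9/6.25.
w = (n/σ²)/(1/σ₀² + n/σ²) = n·σ₀²/(σ² + n·σ₀²) = 9·5.0625/(6.25 + 9·5.0625) = 45.5625/51.8125 = 0.8794.

0.8794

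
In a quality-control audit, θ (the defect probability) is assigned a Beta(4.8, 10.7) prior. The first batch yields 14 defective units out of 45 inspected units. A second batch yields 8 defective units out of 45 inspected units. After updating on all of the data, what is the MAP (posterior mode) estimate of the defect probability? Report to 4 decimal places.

The Beta prior is conjugate to a Binomial/Bernoulli likelihood; the update adds successes to α and failures to β.
After batch 1: Beta(4.8+14, 10.7+31) = Beta(18.8, 41.7).
After batch 2: Beta(18.8+8, 41.7+37) = Beta(26.8, 78.7).
Mode of Beta(a,b) for a,b>1 is (a−1)/(a+b−2) = 25.8/103.5 = 0.2493.

0.2493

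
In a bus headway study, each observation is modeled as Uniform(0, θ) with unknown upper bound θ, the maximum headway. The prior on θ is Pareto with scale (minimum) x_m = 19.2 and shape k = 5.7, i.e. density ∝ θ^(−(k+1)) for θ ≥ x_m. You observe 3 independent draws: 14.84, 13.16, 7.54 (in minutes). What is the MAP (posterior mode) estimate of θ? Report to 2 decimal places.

19.20

A Pareto(scale x_m, shape k) prior on the upper bound θ of Uniform(0, θ) is conjugate: posterior is Pareto(max(x_m, max xᵢ), k + n).
Sample maximum = 14.84; prior scale x_m = 19.2 → posterior scale = max = 19.20.
Posterior shape = 5.7 + 3 = 8.7.
The Pareto density is decreasing on [x_m, ∞), so the mode is x_m = 19.20.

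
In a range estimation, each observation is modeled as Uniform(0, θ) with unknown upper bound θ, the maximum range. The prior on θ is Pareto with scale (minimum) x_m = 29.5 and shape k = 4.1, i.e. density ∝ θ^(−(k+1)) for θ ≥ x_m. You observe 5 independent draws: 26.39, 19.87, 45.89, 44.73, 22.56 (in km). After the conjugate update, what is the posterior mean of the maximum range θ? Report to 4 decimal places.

51.5554

A Pareto(scale x_m, shape k) prior on the upper bound θ of Uniform(0, θ) is conjugate: posterior is Pareto(max(x_m, max xᵢ), k + n).
Sample maximum = 45.89; prior scale x_m = 29.5 → posterior scale = max = 45.89.
Posterior shape = 4.1 + 5 = 9.1.
E[θ|data] = k·x_m/(k−1) = 9.1·45.89/8.1 = 51.5554.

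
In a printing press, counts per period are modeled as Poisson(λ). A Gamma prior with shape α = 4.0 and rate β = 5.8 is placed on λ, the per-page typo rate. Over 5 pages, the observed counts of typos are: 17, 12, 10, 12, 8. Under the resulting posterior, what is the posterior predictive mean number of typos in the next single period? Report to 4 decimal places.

5.8333

With a Gamma(shape α, rate β) prior, the Poisson likelihood is conjugate: the posterior is Gamma(α + ΣXᵢ, β + n).
Sum of counts S = 59 over n = 5 pages.
Posterior: Gamma(α+S, β+n) = Gamma(4.0+59, 5.8+5) = Gamma(63.0, 10.8).
The predictive distribution for one future period is NegBinom with mean α/β = 5.8333.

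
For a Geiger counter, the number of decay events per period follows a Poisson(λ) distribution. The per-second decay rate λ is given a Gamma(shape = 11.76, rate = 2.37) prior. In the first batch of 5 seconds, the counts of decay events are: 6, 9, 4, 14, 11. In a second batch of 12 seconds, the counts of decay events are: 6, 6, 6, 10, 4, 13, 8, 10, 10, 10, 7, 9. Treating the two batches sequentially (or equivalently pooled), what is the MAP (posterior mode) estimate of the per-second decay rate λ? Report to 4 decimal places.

7.9380

With a Gamma(shape α, rate β) prior, the Poisson likelihood is conjugate: the posterior is Gamma(α + ΣXᵢ, β + n).
Batch 1: sum of counts S = 44 over n = 5 seconds.
After batch 1: Gamma(α+S, β+n) = Gamma(11.76+44, 2.37+5) = Gamma(55.76, 7.37).
Batch 2: sum of counts S = 99 over n = 12 seconds.
After batch 2: Gamma(α+S, β+n) = Gamma(55.76+99, 7.37+12) = Gamma(154.76, 19.37).
Mode of Gamma(α,β) for α≥1 is (α−1)/β = 153.76/19.37 = 7.9380.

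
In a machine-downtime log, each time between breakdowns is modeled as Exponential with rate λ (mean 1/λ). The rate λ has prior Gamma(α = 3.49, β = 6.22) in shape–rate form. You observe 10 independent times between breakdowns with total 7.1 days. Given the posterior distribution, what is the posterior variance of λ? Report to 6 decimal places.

With a Gamma(shape α, rate β) prior on the exponential rate λ, the posterior after n observations with total T = Σxᵢ is Gamma(α+n, β+T).
Posterior: Gamma(3.49+10, 6.22+7.1) = Gamma(13.49, 13.32).
Var = α/β² = 0.076033.

0.076033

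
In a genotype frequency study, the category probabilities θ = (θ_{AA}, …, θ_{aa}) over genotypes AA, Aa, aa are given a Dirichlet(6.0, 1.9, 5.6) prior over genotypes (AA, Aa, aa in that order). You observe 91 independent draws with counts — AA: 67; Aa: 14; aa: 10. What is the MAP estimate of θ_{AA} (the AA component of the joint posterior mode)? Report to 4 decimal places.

0.7094

The Dirichlet prior is conjugate to the Multinomial likelihood: each posterior αⱼ = prior αⱼ + observed count nⱼ.
Posterior concentration: (73.0, 15.9, 15.6), total = 104.5.
Joint mode component: (α_{AA}−1)/(Σα−K) = 72.0/101.5 = 0.7094.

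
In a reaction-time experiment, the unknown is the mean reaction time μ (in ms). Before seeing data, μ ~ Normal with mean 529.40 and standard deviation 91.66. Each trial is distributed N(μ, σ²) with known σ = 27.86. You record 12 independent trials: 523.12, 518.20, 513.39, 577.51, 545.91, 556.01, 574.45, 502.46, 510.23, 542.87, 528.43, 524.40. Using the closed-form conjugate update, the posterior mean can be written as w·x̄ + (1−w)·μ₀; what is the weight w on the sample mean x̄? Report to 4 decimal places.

For Normal data with known variance σ², a Normal(μ₀, σ₀²) prior on μ is conjugate. Posterior precision = 1/σ₀² + n/σ²; posterior mean is the precision-weighted average of μ₀ and x̄.
σ₀² = 91.66² = 8401.5556, σ² = 27.86² = 776.1796. Prior precision 1/σ₀² = 1/8401.5556; data precision n/σ² = 12/776.1796.
w = (n/σ²)/(1/σ₀² + n/σ²) = n·σ₀²/(σ² + n·σ₀²) = 12·8401.5556/(776.1796 + 12·8401.5556) = 100818.6672/101594.8468 = 0.9924.

0.9924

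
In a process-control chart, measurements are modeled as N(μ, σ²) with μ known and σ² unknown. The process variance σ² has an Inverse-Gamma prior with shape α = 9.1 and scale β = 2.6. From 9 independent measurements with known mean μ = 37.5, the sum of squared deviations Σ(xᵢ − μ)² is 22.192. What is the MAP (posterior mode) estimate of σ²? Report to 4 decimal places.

With known mean μ and an Inverse-Gamma(α, β) prior on σ², the Normal likelihood is conjugate: posterior is Inv-Gamma(α + n/2, β + Σ(xᵢ−μ)²/2).
Posterior: Inv-Gamma(9.1 + 9/2, 2.6 + 22.192/2) = Inv-Gamma(13.60, 13.6960).
Mode = β/(α+1) = 13.6960/14.60 = 0.9381.

0.9381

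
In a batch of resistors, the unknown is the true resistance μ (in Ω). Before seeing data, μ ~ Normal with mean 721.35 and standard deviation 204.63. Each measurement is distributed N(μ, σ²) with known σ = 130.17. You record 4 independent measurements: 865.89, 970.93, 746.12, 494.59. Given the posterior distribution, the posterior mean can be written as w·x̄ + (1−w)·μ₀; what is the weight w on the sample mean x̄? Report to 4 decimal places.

For Normal data with known variance σ², a Normal(μ₀, σ₀²) prior on μ is conjugate. Posterior precision = 1/σ₀² + n/σ²; posterior mean is the precision-weighted average of μ₀ and x̄.
σ₀² = 204.63² = 41873.4369, σ² = 130.17² = 16944.2289. Prior precision 1/σ₀² = 1/41873.4369; data precision n/σ² = 4/16944.2289.
w = (n/σ²)/(1/σ₀² + n/σ²) = n·σ₀²/(σ² + n·σ₀²) = 4·41873.4369/(16944.2289 + 4·41873.4369) = 167493.7476/184437.9765 = 0.9081.

0.9081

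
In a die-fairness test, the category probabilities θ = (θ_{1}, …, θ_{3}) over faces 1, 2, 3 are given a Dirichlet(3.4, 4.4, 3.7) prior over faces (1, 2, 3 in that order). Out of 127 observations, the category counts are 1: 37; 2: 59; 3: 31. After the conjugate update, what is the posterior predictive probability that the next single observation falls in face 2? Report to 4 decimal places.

0.4578

The Dirichlet prior is conjugate to the Multinomial likelihood: each posterior αⱼ = prior αⱼ + observed count nⱼ.
Posterior concentration: (40.4, 63.4, 34.7), total = 138.5.
P(next = 2 | data) = α_{2}/Σα = 0.4578.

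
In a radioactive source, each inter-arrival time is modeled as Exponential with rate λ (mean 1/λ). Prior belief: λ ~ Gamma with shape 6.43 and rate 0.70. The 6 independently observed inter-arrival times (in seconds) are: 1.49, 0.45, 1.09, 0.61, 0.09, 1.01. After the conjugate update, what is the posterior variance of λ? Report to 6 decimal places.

With a Gamma(shape α, rate β) prior on the exponential rate λ, the posterior after n observations with total T = Σxᵢ is Gamma(α+n, β+T).
Sum of observations T = 4.74 seconds; n = 6.
Posterior: Gamma(6.43+6, 0.70+4.74) = Gamma(12.43, 5.44).
Var = α/β² = 0.420023.

0.420023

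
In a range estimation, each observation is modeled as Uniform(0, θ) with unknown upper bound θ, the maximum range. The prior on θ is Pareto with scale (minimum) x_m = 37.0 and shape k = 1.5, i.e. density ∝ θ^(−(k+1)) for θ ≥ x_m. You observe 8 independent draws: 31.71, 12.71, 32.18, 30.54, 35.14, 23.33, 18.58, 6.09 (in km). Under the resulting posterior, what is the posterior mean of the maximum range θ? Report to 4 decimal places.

A Pareto(scale x_m, shape k) prior on the upper bound θ of Uniform(0, θ) is conjugate: posterior is Pareto(max(x_m, max xᵢ), k + n).
Sample maximum = 35.14; prior scale x_m = 37.0 → posterior scale = max = 37.00.
Posterior shape = 1.5 + 8 = 9.5.
E[θ|data] = k·x_m/(k−1) = 9.5·37.00/8.5 = 41.3529.

41.3529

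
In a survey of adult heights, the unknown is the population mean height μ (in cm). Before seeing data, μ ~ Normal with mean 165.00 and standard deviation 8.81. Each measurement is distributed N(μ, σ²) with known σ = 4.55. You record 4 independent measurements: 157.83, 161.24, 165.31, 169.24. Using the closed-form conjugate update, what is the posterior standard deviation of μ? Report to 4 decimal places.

2.2027

For Normal data with known variance σ², a Normal(μ₀, σ₀²) prior on μ is conjugate. Posterior precision = 1/σ₀² + n/σ²; posterior mean is the precision-weighted average of μ₀ and x̄.
σ₀² = 8.81² = 77.6161, σ² = 4.55² = 20.7025; σ² + n·σ₀² = 20.7025 + 4·77.6161 = 331.1669.
Posterior precision = 1/σ₀² + n/σ² = 1/77.6161 + 4/20.7025 = (σ² + n·σ₀²)/(σ₀²σ²) = 331.1669/(77.6161·20.7025); posterior variance σₙ² = σ₀²σ²/(σ² + n·σ₀²) = 77.6161·20.7025/331.1669 = 4.852077.
Posterior SD = √σₙ² = √(77.6161·20.7025/331.1669) = 2.2027.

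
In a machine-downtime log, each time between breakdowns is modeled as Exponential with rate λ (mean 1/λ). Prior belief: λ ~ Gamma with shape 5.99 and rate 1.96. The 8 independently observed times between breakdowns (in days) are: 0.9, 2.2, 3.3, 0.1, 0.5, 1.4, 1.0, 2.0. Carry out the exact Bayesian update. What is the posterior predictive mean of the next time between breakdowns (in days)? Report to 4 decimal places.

With a Gamma(shape α, rate β) prior on the exponential rate λ, the posterior after n observations with total T = Σxᵢ is Gamma(α+n, β+T).
Sum of observations T = 11.4 days; n = 8.
Posterior: Gamma(5.99+8, 1.96+11.4) = Gamma(13.99, 13.36).
The predictive distribution for the next observation is Lomax; its mean is β/(α−1) = 13.36/12.99 = 1.0285.

1.0285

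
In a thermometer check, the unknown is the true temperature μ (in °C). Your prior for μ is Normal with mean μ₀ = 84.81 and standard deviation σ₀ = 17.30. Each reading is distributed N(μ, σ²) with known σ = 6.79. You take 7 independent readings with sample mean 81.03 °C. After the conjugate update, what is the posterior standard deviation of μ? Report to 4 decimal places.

For Normal data with known variance σ², a Normal(μ₀, σ₀²) prior on μ is conjugate. Posterior precision = 1/σ₀² + n/σ²; posterior mean is the precision-weighted average of μ₀ and x̄.
σ₀² = 17.30² = 299.29, σ² = 6.79² = 46.1041; σ² + n·σ₀² = 46.1041 + 7·299.29 = 2141.1341.
Posterior precision = 1/σ₀² + n/σ² = 1/299.29 + 7/46.1041 = (σ² + n·σ₀²)/(σ₀²σ²) = 2141.1341/(299.29·46.1041); posterior variance σₙ² = σ₀²σ²/(σ² + n·σ₀²) = 299.29·46.1041/2141.1341 = 6.444480.
Posterior SD = √σₙ² = √(299.29·46.1041/2141.1341) = 2.5386.

2.5386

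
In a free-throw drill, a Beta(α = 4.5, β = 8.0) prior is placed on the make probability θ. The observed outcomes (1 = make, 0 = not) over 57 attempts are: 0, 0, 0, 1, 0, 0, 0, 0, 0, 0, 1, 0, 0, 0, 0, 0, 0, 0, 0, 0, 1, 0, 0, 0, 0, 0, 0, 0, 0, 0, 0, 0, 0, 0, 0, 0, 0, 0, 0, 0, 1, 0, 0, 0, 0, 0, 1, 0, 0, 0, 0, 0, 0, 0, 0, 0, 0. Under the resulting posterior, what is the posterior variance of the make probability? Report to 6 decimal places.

The Beta prior is conjugate to a Binomial/Bernoulli likelihood; the update adds successes to α and failures to β.
Posterior: Beta(α+k, β+n−k) = Beta(4.5+5, 8.0+52) = Beta(9.5, 60.0).
Var = αβ/((α+β)²(α+β+1)) = 9.5·60.0/(69.5²·70.5) = 0.001674.

0.001674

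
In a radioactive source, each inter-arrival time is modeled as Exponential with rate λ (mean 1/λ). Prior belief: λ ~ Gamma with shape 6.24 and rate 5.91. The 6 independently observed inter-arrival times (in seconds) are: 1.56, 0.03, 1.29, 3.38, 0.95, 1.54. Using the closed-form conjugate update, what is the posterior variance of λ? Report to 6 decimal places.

With a Gamma(shape α, rate β) prior on the exponential rate λ, the posterior after n observations with total T = Σxᵢ is Gamma(α+n, β+T).
Sum of observations T = 8.75 seconds; n = 6.
Posterior: Gamma(6.24+6, 5.91+8.75) = Gamma(12.24, 14.66).
Var = α/β² = 0.056953.

0.056953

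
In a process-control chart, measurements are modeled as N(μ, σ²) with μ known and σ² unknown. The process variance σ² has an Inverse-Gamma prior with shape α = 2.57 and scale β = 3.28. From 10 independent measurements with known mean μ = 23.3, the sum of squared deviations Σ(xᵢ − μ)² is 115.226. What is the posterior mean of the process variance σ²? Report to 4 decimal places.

9.2683

With known mean μ and an Inverse-Gamma(α, β) prior on σ², the Normal likelihood is conjugate: posterior is Inv-Gamma(α + n/2, β + Σ(xᵢ−μ)²/2).
Posterior: Inv-Gamma(2.57 + 10/2, 3.28 + 115.226/2) = Inv-Gamma(7.57, 60.8930).
E[σ²|data] = β/(α−1) = 60.8930/6.57 = 9.2683.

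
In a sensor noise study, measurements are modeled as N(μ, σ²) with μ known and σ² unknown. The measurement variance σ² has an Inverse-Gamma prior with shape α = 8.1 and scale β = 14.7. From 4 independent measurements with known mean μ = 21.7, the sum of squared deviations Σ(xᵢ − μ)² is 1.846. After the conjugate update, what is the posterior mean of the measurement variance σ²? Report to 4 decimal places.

With known mean μ and an Inverse-Gamma(α, β) prior on σ², the Normal likelihood is conjugate: posterior is Inv-Gamma(α + n/2, β + Σ(xᵢ−μ)²/2).
Posterior: Inv-Gamma(8.1 + 4/2, 14.7 + 1.846/2) = Inv-Gamma(10.10, 15.6230).
E[σ²|data] = β/(α−1) = 15.6230/9.10 = 1.7168.

1.7168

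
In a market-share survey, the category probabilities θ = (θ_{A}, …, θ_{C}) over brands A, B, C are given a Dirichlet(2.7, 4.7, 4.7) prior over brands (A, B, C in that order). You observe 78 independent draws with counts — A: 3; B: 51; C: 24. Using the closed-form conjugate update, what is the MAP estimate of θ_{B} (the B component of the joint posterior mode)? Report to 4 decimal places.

0.6280

The Dirichlet prior is conjugate to the Multinomial likelihood: each posterior αⱼ = prior αⱼ + observed count nⱼ.
Posterior concentration: (5.7, 55.7, 28.7), total = 90.1.
Joint mode component: (α_{B}−1)/(Σα−K) = 54.7/87.1 = 0.6280.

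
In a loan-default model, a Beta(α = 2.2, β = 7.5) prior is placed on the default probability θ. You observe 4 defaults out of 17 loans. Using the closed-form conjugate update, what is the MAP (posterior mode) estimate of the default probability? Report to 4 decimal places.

The Beta prior is conjugate to a Binomial/Bernoulli likelihood; the update adds successes to α and failures to β.
Posterior: Beta(α+k, β+n−k) = Beta(2.2+4, 7.5+13) = Beta(6.2, 20.5).
Mode of Beta(a,b) for a,b>1 is (a−1)/(a+b−2) = 5.2/24.7 = 0.2105.

0.2105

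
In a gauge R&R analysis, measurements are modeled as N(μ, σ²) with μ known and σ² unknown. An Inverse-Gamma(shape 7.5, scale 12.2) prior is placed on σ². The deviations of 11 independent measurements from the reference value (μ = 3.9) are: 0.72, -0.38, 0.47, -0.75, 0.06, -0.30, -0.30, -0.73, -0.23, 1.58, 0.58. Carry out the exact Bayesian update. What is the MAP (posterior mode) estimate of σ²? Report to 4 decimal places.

1.0517

With known mean μ and an Inverse-Gamma(α, β) prior on σ², the Normal likelihood is conjugate: posterior is Inv-Gamma(α + n/2, β + Σ(xᵢ−μ)²/2).
Σ(xᵢ−μ)² = (0.72)² + (-0.38)² + (0.47)² + (-0.75)² + (0.06)² + (-0.30)² + (-0.30)² + (-0.73)² + (-0.23)² + (1.58)² + (0.58)² = 5.0484.
Posterior: Inv-Gamma(7.5 + 11/2, 12.2 + 5.0484/2) = Inv-Gamma(13.00, 14.72420).
Mode = β/(α+1) = 14.72420/14.00 = 1.0517.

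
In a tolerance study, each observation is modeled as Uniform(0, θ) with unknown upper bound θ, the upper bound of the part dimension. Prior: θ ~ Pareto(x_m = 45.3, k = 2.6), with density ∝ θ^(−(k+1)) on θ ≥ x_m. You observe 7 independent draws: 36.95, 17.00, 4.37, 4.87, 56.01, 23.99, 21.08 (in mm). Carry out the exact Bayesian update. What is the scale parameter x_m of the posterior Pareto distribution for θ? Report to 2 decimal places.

56.01

A Pareto(scale x_m, shape k) prior on the upper bound θ of Uniform(0, θ) is conjugate: posterior is Pareto(max(x_m, max xᵢ), k + n).
Sample maximum = 56.01; prior scale x_m = 45.3 → posterior scale = max = 56.01.
Posterior shape = 2.6 + 7 = 9.6.
Posterior scale x_m = 56.01.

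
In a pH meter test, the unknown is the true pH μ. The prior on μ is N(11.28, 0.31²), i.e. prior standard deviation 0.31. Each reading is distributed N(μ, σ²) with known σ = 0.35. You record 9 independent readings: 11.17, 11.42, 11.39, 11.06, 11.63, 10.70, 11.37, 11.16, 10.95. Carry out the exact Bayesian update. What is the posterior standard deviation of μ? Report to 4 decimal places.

0.1092

For Normal data with known variance σ², a Normal(μ₀, σ₀²) prior on μ is conjugate. Posterior precision = 1/σ₀² + n/σ²; posterior mean is the precision-weighted average of μ₀ and x̄.
σ₀² = 0.31² = 0.0961, σ² = 0.35² = 0.1225; σ² + n·σ₀² = 0.1225 + 9·0.0961 = 0.9874.
Posterior precision = 1/σ₀² + n/σ² = 1/0.0961 + 9/0.1225 = (σ² + n·σ₀²)/(σ₀²σ²) = 0.9874/(0.0961·0.1225); posterior variance σₙ² = σ₀²σ²/(σ² + n·σ₀²) = 0.0961·0.1225/0.9874 = 0.011922.
Posterior SD = √σₙ² = √(0.0961·0.1225/0.9874) = 0.1092.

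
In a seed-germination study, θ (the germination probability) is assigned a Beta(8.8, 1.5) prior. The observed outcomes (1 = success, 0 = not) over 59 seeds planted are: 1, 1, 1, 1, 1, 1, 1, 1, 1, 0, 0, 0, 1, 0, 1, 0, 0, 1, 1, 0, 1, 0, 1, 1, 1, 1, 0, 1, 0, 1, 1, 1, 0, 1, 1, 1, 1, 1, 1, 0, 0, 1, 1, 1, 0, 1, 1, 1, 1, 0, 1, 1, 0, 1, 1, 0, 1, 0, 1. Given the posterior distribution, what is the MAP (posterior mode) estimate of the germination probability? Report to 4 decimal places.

The Beta prior is conjugate to a Binomial/Bernoulli likelihood; the update adds successes to α and failures to β.
Posterior: Beta(α+k, β+n−k) = Beta(8.8+41, 1.5+18) = Beta(49.8, 19.5).
Mode of Beta(a,b) for a,b>1 is (a−1)/(a+b−2) = 48.8/67.3 = 0.7251.

0.7251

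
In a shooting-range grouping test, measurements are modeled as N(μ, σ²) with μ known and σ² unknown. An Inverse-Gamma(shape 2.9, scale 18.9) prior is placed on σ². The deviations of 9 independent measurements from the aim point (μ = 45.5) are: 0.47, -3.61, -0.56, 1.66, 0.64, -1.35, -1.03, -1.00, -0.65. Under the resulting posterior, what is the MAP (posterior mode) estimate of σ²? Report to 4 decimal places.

With known mean μ and an Inverse-Gamma(α, β) prior on σ², the Normal likelihood is conjugate: posterior is Inv-Gamma(α + n/2, β + Σ(xᵢ−μ)²/2).
Σ(xᵢ−μ)² = (0.47)² + (-3.61)² + (-0.56)² + (1.66)² + (0.64)² + (-1.35)² + (-1.03)² + (-1.00)² + (-0.65)² = 21.0377.
Posterior: Inv-Gamma(2.9 + 9/2, 18.9 + 21.0377/2) = Inv-Gamma(7.40, 29.41885).
Mode = β/(α+1) = 29.41885/8.40 = 3.5022.

3.5022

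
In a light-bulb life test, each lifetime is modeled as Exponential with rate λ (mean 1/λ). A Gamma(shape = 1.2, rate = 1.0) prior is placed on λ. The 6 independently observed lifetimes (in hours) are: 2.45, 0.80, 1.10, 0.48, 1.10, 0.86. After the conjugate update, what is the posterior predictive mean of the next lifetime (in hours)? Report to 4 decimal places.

1.2565

With a Gamma(shape α, rate β) prior on the exponential rate λ, the posterior after n observations with total T = Σxᵢ is Gamma(α+n, β+T).
Sum of observations T = 6.79 hours; n = 6.
Posterior: Gamma(1.2+6, 1.0+6.79) = Gamma(7.2, 7.79).
The predictive distribution for the next observation is Lomax; its mean is β/(α−1) = 7.79/6.2 = 1.2565.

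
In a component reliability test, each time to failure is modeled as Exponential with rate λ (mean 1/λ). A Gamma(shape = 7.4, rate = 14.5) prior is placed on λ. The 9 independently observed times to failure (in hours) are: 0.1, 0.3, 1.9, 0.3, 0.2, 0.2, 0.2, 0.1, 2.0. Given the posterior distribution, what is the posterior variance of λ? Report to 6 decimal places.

With a Gamma(shape α, rate β) prior on the exponential rate λ, the posterior after n observations with total T = Σxᵢ is Gamma(α+n, β+T).
Sum of observations T = 5.3 hours; n = 9.
Posterior: Gamma(7.4+9, 14.5+5.3) = Gamma(16.4, 19.8).
Var = α/β² = 0.041832.

0.041832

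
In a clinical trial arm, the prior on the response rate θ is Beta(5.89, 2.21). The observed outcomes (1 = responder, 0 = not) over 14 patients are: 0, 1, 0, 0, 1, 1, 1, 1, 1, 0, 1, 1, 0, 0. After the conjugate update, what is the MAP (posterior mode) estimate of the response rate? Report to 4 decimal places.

0.6413

The Beta prior is conjugate to a Binomial/Bernoulli likelihood; the update adds successes to α and failures to β.
Posterior: Beta(α+k, β+n−k) = Beta(5.89+8, 2.21+6) = Beta(13.89, 8.21).
Mode of Beta(a,b) for a,b>1 is (a−1)/(a+b−2) = 12.89/20.10 = 0.6413.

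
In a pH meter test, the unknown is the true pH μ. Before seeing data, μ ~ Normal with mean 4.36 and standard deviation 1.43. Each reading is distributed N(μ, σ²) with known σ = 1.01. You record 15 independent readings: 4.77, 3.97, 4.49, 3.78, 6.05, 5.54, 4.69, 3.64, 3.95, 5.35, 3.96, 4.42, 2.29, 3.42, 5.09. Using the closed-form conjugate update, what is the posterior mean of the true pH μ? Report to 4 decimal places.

For Normal data with known variance σ², a Normal(μ₀, σ₀²) prior on μ is conjugate. Posterior precision = 1/σ₀² + n/σ²; posterior mean is the precision-weighted average of μ₀ and x̄.
Σxᵢ = 4.77 + 3.97 + 4.49 + 3.78 + 6.05 + 5.54 + 4.69 + 3.64 + 3.95 + 5.35 + 3.96 + 4.42 + 2.29 + 3.42 + 5.09 = 65.41, so n·x̄ = 65.41.
σ₀² = 1.43² = 2.0449, σ² = 1.01² = 1.0201; σ² + n·σ₀² = 1.0201 + 15·2.0449 = 31.6936.
Posterior mean = (μ₀/σ₀² + n·x̄/σ²)/(1/σ₀² + n/σ²) = (σ²·μ₀ + σ₀²·n·x̄)/(σ² + n·σ₀²) = (1.0201·4.36 + 2.0449·65.41)/31.6936 = 138.204545/31.6936 = 4.3606.

4.3606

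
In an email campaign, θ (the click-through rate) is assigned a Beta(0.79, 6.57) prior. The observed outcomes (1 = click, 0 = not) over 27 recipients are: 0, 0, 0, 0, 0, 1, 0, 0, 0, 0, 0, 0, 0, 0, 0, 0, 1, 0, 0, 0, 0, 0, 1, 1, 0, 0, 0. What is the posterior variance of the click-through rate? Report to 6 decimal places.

0.003393

The Beta prior is conjugate to a Binomial/Bernoulli likelihood; the update adds successes to α and failures to β.
Posterior: Beta(α+k, β+n−k) = Beta(0.79+4, 6.57+23) = Beta(4.79, 29.57).
Var = αβ/((α+β)²(α+β+1)) = 4.79·29.57/(34.36²·35.36) = 0.003393.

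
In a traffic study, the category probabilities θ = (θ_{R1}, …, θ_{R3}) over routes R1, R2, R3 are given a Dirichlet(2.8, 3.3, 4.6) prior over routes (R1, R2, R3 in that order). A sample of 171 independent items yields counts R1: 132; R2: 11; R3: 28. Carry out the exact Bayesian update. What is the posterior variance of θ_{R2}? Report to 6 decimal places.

The Dirichlet prior is conjugate to the Multinomial likelihood: each posterior αⱼ = prior αⱼ + observed count nⱼ.
Posterior concentration: (134.8, 14.3, 32.6), total = 181.7.
Var[θ_j] = α_j(Σα−α_j)/((Σα)²(Σα+1)) = 14.3·167.4/(181.7²·182.7) = 0.000397.

0.000397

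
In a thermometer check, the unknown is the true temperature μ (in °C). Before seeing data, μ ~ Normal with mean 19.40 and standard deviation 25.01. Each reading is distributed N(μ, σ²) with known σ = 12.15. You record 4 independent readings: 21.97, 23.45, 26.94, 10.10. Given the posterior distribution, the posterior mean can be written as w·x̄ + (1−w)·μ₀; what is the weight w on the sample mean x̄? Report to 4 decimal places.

0.9443

For Normal data with known variance σ², a Normal(μ₀, σ₀²) prior on μ is conjugate. Posterior precision = 1/σ₀² + n/σ²; posterior mean is the precision-weighted average of μ₀ and x̄.
σ₀² = 25.01² = 625.5001, σ² = 12.15² = 147.6225. Prior precision 1/σ₀² = 1/625.5001; data precision n/σ² = 4/147.6225.
w = (n/σ²)/(1/σ₀² + n/σ²) = n·σ₀²/(σ² + n·σ₀²) = 4·625.5001/(147.6225 + 4·625.5001) = 2502.0004/2649.6229 = 0.9443.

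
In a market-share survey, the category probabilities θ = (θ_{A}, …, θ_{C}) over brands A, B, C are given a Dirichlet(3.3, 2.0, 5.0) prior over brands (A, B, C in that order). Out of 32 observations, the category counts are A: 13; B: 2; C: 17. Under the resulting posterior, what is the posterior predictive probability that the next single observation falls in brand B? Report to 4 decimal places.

The Dirichlet prior is conjugate to the Multinomial likelihood: each posterior αⱼ = prior αⱼ + observed count nⱼ.
Posterior concentration: (16.3, 4.0, 22.0), total = 42.3.
P(next = B | data) = α_{B}/Σα = 0.0946.

0.0946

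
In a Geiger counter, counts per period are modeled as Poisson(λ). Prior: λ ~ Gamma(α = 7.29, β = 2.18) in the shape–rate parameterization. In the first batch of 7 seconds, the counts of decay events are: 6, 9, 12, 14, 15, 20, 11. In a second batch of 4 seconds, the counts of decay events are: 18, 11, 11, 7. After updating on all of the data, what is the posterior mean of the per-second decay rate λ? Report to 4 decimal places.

10.7200

With a Gamma(shape α, rate β) prior, the Poisson likelihood is conjugate: the posterior is Gamma(α + ΣXᵢ, β + n).
Batch 1: sum of counts S = 87 over n = 7 seconds.
After batch 1: Gamma(α+S, β+n) = Gamma(7.29+87, 2.18+7) = Gamma(94.29, 9.18).
Batch 2: sum of counts S = 47 over n = 4 seconds.
After batch 2: Gamma(α+S, β+n) = Gamma(94.29+47, 9.18+4) = Gamma(141.29, 13.18).
Posterior mean = α/β = 141.29/13.18 = 10.7200.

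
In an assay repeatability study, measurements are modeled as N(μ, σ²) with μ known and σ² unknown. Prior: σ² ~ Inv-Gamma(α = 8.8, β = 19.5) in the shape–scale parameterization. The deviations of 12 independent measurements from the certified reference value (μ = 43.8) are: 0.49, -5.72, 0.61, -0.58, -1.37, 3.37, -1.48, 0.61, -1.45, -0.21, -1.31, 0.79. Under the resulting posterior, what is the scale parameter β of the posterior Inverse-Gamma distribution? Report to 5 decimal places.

With known mean μ and an Inverse-Gamma(α, β) prior on σ², the Normal likelihood is conjugate: posterior is Inv-Gamma(α + n/2, β + Σ(xᵢ−μ)²/2).
Σ(xᵢ−μ)² = (0.49)² + (-5.72)² + (0.61)² + (-0.58)² + (-1.37)² + (3.37)² + (-1.48)² + (0.61)² + (-1.45)² + (-0.21)² + (-1.31)² + (0.79)² = 53.9501.
Posterior: Inv-Gamma(8.8 + 12/2, 19.5 + 53.9501/2) = Inv-Gamma(14.80, 46.47505).
Posterior β = 46.47505.

46.47505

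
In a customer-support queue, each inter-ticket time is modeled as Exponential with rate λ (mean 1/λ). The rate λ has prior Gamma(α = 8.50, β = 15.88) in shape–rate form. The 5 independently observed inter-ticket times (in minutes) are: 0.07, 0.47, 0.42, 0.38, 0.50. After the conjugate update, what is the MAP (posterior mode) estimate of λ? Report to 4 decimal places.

With a Gamma(shape α, rate β) prior on the exponential rate λ, the posterior after n observations with total T = Σxᵢ is Gamma(α+n, β+T).
Sum of observations T = 1.84 minutes; n = 5.
Posterior: Gamma(8.50+5, 15.88+1.84) = Gamma(13.50, 17.72).
Mode = (α−1)/β = 0.7054.

0.7054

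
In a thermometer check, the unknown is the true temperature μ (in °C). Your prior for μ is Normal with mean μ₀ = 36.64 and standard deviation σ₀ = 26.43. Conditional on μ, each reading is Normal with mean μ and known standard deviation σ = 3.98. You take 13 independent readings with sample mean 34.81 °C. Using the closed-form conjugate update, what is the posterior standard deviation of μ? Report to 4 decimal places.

For Normal data with known variance σ², a Normal(μ₀, σ₀²) prior on μ is conjugate. Posterior precision = 1/σ₀² + n/σ²; posterior mean is the precision-weighted average of μ₀ and x̄.
σ₀² = 26.43² = 698.5449, σ² = 3.98² = 15.8404; σ² + n·σ₀² = 15.8404 + 13·698.5449 = 9096.9241.
Posterior precision = 1/σ₀² + n/σ² = 1/698.5449 + 13/15.8404 = (σ² + n·σ₀²)/(σ₀²σ²) = 9096.9241/(698.5449·15.8404); posterior variance σₙ² = σ₀²σ²/(σ² + n·σ₀²) = 698.5449·15.8404/9096.9241 = 1.216371.
Posterior SD = √σₙ² = √(698.5449·15.8404/9096.9241) = 1.1029.

1.1029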